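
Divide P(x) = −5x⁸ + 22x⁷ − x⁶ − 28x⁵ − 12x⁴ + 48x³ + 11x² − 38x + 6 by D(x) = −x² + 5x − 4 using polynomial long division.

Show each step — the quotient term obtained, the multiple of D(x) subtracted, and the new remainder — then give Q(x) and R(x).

Step 1: lead(−5x⁸ + 22x⁷ − x⁶ − 28x⁵ − 12x⁴ + 48x³ + 11x² − 38x + 6) ÷ lead(D) = −5x⁸ ÷ −x² = 5x⁶. Subtract (5x⁶)·D = −5x⁸ + 25x⁷ − 20x⁶. Remainder: −3x⁷ + 19x⁶ − 28x⁵ − 12x⁴ + 48x³ + 11x² − 38x + 6.
Step 2: lead(−3x⁷ + 19x⁶ − 28x⁵ − 12x⁴ + 48x³ + 11x² − 38x + 6) ÷ lead(D) = −3x⁷ ÷ −x² = 3x⁵. Subtract (3x⁵)·D = −3x⁷ + 15x⁶ − 12x⁵. Remainder: 4x⁶ − 16x⁵ − 12x⁴ + 48x³ + 11x² − 38x + 6.
Step 3: lead(4x⁶ − 16x⁵ − 12x⁴ + 48x³ + 11x² − 38x + 6) ÷ lead(D) = 4x⁶ ÷ −x² = −4x⁴. Subtract (−4x⁴)·D = 4x⁶ − 20x⁵ + 16x⁴. Remainder: 4x⁵ − 28x⁴ + 48x³ + 11x² − 38x + 6.
Step 4: lead(4x⁵ − 28x⁴ + 48x³ + 11x² − 38x + 6) ÷ lead(D) = 4x⁵ ÷ −x² = −4x³. Subtract (−4x³)·D = 4x⁵ − 20x⁴ + 16x³. Remainder: −8x⁴ + 32x³ + 11x² − 38x + 6.
Step 5: lead(−8x⁴ + 32x³ + 11x² − 38x + 6) ÷ lead(D) = −8x⁴ ÷ −x² = 8x². Subtract (8x²)·D = −8x⁴ + 40x³ − 32x². Remainder: −8x³ + 43x² − 38x + 6.
Step 6: lead(−8x³ + 43x² − 38x + 6) ÷ lead(D) = −8x³ ÷ −x² = 8x. Subtract (8x)·D = −8x³ + 40x² − 32x. Remainder: 3x² − 6x + 6.
Step 7: lead(3x² − 6x + 6) ÷ lead(D) = 3x² ÷ −x² = −3. Subtract (−3)·D = 3x² − 15x + 12. Remainder: 9x − 6.

Q(x) = 5x⁶ + 3x⁵ − 4x⁴ − 4x³ + 8x² + 8x − 3; R(x) = 9x − 6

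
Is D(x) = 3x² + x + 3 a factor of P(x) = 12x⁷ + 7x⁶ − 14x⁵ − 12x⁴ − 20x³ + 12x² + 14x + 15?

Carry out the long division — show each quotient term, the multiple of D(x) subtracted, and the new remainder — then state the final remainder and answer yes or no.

R(x) = 0, so D(x) is a factor of P(x). yes

Step 1: lead(12x⁷ + 7x⁶ − 14x⁵ − 12x⁴ − 20x³ + 12x² + 14x + 15) ÷ lead(D) = 12x⁷ ÷ 3x² = 4x⁵. Subtract (4x⁵)·D = 12x⁷ + 4x⁶ + 12x⁵. Remainder: 3x⁶ − 26x⁵ − 12x⁴ − 20x³ + 12x² + 14x + 15.
Step 2: lead(3x⁶ − 26x⁵ − 12x⁴ − 20x³ + 12x² + 14x + 15) ÷ lead(D) = 3x⁶ ÷ 3x² = x⁴. Subtract (x⁴)·D = 3x⁶ + x⁵ + 3x⁴. Remainder: −27x⁵ − 15x⁴ − 20x³ + 12x² + 14x + 15.
Step 3: lead(−27x⁵ − 15x⁴ − 20x³ + 12x² + 14x + 15) ÷ lead(D) = −27x⁵ ÷ 3x² = −9x³. Subtract (−9x³)·D = −27x⁵ − 9x⁴ − 27x³. Remainder: −6x⁴ + 7x³ + 12x² + 14x + 15.
Step 4: lead(−6x⁴ + 7x³ + 12x² + 14x + 15) ÷ lead(D) = −6x⁴ ÷ 3x² = −2x². Subtract (−2x²)·D = −6x⁴ − 2x³ − 6x². Remainder: 9x³ + 18x² + 14x + 15.
Step 5: lead(9x³ + 18x² + 14x + 15) ÷ lead(D) = 9x³ ÷ 3x² = 3x. Subtract (3x)·D = 9x³ + 3x² + 9x. Remainder: 15x² + 5x + 15.
Step 6: lead(15x² + 5x + 15) ÷ lead(D) = 15x² ÷ 3x² = 5. Subtract (5)·D = 15x² + 5x + 15. Remainder: 0.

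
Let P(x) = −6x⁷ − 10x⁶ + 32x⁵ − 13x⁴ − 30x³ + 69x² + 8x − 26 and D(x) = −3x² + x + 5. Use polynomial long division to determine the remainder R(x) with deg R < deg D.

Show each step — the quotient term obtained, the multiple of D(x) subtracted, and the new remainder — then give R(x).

Step 1: lead(−6x⁷ − 10x⁶ + 32x⁵ − 13x⁴ − 30x³ + 69x² + 8x − 26) ÷ lead(D) = −6x⁷ ÷ −3x² = 2x⁵. Subtract (2x⁵)·D = −6x⁷ + 2x⁶ + 10x⁵. Remainder: −12x⁶ + 22x⁵ − 13x⁴ − 30x³ + 69x² + 8x − 26.
Step 2: lead(−12x⁶ + 22x⁵ − 13x⁴ − 30x³ + 69x² + 8x − 26) ÷ lead(D) = −12x⁶ ÷ −3x² = 4x⁴. Subtract (4x⁴)·D = −12x⁶ + 4x⁵ + 20x⁴. Remainder: 18x⁵ − 33x⁴ − 30x³ + 69x² + 8x − 26.
Step 3: lead(18x⁵ − 33x⁴ − 30x³ + 69x² + 8x − 26) ÷ lead(D) = 18x⁵ ÷ −3x² = −6x³. Subtract (−6x³)·D = 18x⁵ − 6x⁴ − 30x³. Remainder: −27x⁴ + 69x² + 8x − 26.
Step 4: lead(−27x⁴ + 69x² + 8x − 26) ÷ lead(D) = −27x⁴ ÷ −3x² = 9x². Subtract (9x²)·D = −27x⁴ + 9x³ + 45x². Remainder: −9x³ + 24x² + 8x − 26.
Step 5: lead(−9x³ + 24x² + 8x − 26) ÷ lead(D) = −9x³ ÷ −3x² = 3x. Subtract (3x)·D = −9x³ + 3x² + 15x. Remainder: 21x² − 7x − 26.
Step 6: lead(21x² − 7x − 26) ÷ lead(D) = 21x² ÷ −3x² = −7. Subtract (−7)·D = 21x² − 7x − 35. Remainder: 9.

R(x) = 9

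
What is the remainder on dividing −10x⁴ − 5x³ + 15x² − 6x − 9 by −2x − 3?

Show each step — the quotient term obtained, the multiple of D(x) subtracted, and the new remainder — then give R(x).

Step 1: lead(−10x⁴ − 5x³ + 15x² − 6x − 9) ÷ lead(D) = −10x⁴ ÷ −2x = 5x³. Subtract (5x³)·D = −10x⁴ − 15x³. Remainder: 10x³ + 15x² − 6x − 9.
Step 2: lead(10x³ + 15x² − 6x − 9) ÷ lead(D) = 10x³ ÷ −2x = −5x². Subtract (−5x²)·D = 10x³ + 15x². Remainder: −6x − 9.
Step 3: lead(−6x − 9) ÷ lead(D) = −6x ÷ −2x = 3. Subtract (3)·D = −6x − 9. Remainder: 0.

R(x) = 0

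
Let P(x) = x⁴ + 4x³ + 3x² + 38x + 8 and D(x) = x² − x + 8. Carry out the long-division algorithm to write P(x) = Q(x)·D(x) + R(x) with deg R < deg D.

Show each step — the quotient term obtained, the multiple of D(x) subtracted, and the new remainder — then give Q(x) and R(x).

Step 1: lead(x⁴ + 4x³ + 3x² + 38x + 8) ÷ lead(D) = x⁴ ÷ x² = x². Subtract (x²)·D = x⁴ − x³ + 8x². Remainder: 5x³ − 5x² + 38x + 8.
Step 2: lead(5x³ − 5x² + 38x + 8) ÷ lead(D) = 5x³ ÷ x² = 5x. Subtract (5x)·D = 5x³ − 5x² + 40x. Remainder: −2x + 8.

Q(x) = x² + 5x; R(x) = −2x + 8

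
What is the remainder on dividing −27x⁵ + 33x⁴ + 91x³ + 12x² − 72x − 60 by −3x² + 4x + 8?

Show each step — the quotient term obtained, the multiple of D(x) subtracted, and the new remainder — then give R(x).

Step 1: lead(−27x⁵ + 33x⁴ + 91x³ + 12x² − 72x − 60) ÷ lead(D) = −27x⁵ ÷ −3x² = 9x³. Subtract (9x³)·D = −27x⁵ + 36x⁴ + 72x³. Remainder: −3x⁴ + 19x³ + 12x² − 72x − 60.
Step 2: lead(−3x⁴ + 19x³ + 12x² − 72x − 60) ÷ lead(D) = −3x⁴ ÷ −3x² = x². Subtract (x²)·D = −3x⁴ + 4x³ + 8x². Remainder: 15x³ + 4x² − 72x − 60.
Step 3: lead(15x³ + 4x² − 72x − 60) ÷ lead(D) = 15x³ ÷ −3x² = −5x. Subtract (−5x)·D = 15x³ − 20x² − 40x. Remainder: 24x² − 32x − 60.
Step 4: lead(24x² − 32x − 60) ÷ lead(D) = 24x² ÷ −3x² = −8. Subtract (−8)·D = 24x² − 32x − 64. Remainder: 4.

R(x) = 4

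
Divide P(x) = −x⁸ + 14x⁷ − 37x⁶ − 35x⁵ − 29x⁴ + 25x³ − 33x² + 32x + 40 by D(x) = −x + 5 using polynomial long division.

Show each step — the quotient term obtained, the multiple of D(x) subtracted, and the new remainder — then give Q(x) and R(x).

Step 1: lead(−x⁸ + 14x⁷ − 37x⁶ − 35x⁵ − 29x⁴ + 25x³ − 33x² + 32x + 40) ÷ lead(D) = −x⁸ ÷ −x = x⁷. Subtract (x⁷)·D = −x⁸ + 5x⁷. Remainder: 9x⁷ − 37x⁶ − 35x⁵ − 29x⁴ + 25x³ − 33x² + 32x + 40.
Step 2: lead(9x⁷ − 37x⁶ − 35x⁵ − 29x⁴ + 25x³ − 33x² + 32x + 40) ÷ lead(D) = 9x⁷ ÷ −x = −9x⁶. Subtract (−9x⁶)·D = 9x⁷ − 45x⁶. Remainder: 8x⁶ − 35x⁵ − 29x⁴ + 25x³ − 33x² + 32x + 40.
Step 3: lead(8x⁶ − 35x⁵ − 29x⁴ + 25x³ − 33x² + 32x + 40) ÷ lead(D) = 8x⁶ ÷ −x = −8x⁵. Subtract (−8x⁵)·D = 8x⁶ − 40x⁵. Remainder: 5x⁵ − 29x⁴ + 25x³ − 33x² + 32x + 40.
Step 4: lead(5x⁵ − 29x⁴ + 25x³ − 33x² + 32x + 40) ÷ lead(D) = 5x⁵ ÷ −x = −5x⁴. Subtract (−5x⁴)·D = 5x⁵ − 25x⁴. Remainder: −4x⁴ + 25x³ − 33x² + 32x + 40.
Step 5: lead(−4x⁴ + 25x³ − 33x² + 32x + 40) ÷ lead(D) = −4x⁴ ÷ −x = 4x³. Subtract (4x³)·D = −4x⁴ + 20x³. Remainder: 5x³ − 33x² + 32x + 40.
Step 6: lead(5x³ − 33x² + 32x + 40) ÷ lead(D) = 5x³ ÷ −x = −5x². Subtract (−5x²)·D = 5x³ − 25x². Remainder: −8x² + 32x + 40.
Step 7: lead(−8x² + 32x + 40) ÷ lead(D) = −8x² ÷ −x = 8x. Subtract (8x)·D = −8x² + 40x. Remainder: −8x + 40.
Step 8: lead(−8x + 40) ÷ lead(D) = −8x ÷ −x = 8. Subtract (8)·D = −8x + 40. Remainder: 0.

Q(x) = x⁷ − 9x⁶ − 8x⁵ − 5x⁴ + 4x³ − 5x² + 8x + 8; R(x) = 0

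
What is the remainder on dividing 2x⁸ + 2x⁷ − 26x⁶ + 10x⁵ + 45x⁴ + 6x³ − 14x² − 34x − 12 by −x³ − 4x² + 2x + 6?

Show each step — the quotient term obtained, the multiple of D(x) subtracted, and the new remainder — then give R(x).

Step 1: lead(2x⁸ + 2x⁷ − 26x⁶ + 10x⁵ + 45x⁴ + 6x³ − 14x² − 34x − 12) ÷ lead(D) = 2x⁸ ÷ −x³ = −2x⁵. Subtract (−2x⁵)·D = 2x⁸ + 8x⁷ − 4x⁶ − 12x⁵. Remainder: −6x⁷ − 22x⁶ + 22x⁵ + 45x⁴ + 6x³ − 14x² − 34x − 12.
Step 2: lead(−6x⁷ − 22x⁶ + 22x⁵ + 45x⁴ + 6x³ − 14x² − 34x − 12) ÷ lead(D) = −6x⁷ ÷ −x³ = 6x⁴. Subtract (6x⁴)·D = −6x⁷ − 24x⁶ + 12x⁵ + 36x⁴. Remainder: 2x⁶ + 10x⁵ + 9x⁴ + 6x³ − 14x² − 34x − 12.
Step 3: lead(2x⁶ + 10x⁵ + 9x⁴ + 6x³ − 14x² − 34x − 12) ÷ lead(D) = 2x⁶ ÷ −x³ = −2x³. Subtract (−2x³)·D = 2x⁶ + 8x⁵ − 4x⁴ − 12x³. Remainder: 2x⁵ + 13x⁴ + 18x³ − 14x² − 34x − 12.
Step 4: lead(2x⁵ + 13x⁴ + 18x³ − 14x² − 34x − 12) ÷ lead(D) = 2x⁵ ÷ −x³ = −2x². Subtract (−2x²)·D = 2x⁵ + 8x⁴ − 4x³ − 12x². Remainder: 5x⁴ + 22x³ − 2x² − 34x − 12.
Step 5: lead(5x⁴ + 22x³ − 2x² − 34x − 12) ÷ lead(D) = 5x⁴ ÷ −x³ = −5x. Subtract (−5x)·D = 5x⁴ + 20x³ − 10x² − 30x. Remainder: 2x³ + 8x² − 4x − 12.
Step 6: lead(2x³ + 8x² − 4x − 12) ÷ lead(D) = 2x³ ÷ −x³ = −2. Subtract (−2)·D = 2x³ + 8x² − 4x − 12. Remainder: 0.

R(x) = 0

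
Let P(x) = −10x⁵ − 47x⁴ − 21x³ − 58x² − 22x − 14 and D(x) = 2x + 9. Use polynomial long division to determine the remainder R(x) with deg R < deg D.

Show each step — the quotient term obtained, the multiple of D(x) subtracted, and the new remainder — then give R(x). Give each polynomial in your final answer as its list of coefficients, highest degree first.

R = [4]

Step 1: lead(−10x⁵ − 47x⁴ − 21x³ − 58x² − 22x − 14) ÷ lead(D) = −10x⁵ ÷ 2x = −5x⁴. Subtract (−5x⁴)·D = −10x⁵ − 45x⁴. Remainder: −2x⁴ − 21x³ − 58x² − 22x − 14.
Step 2: lead(−2x⁴ − 21x³ − 58x² − 22x − 14) ÷ lead(D) = −2x⁴ ÷ 2x = −x³. Subtract (−x³)·D = −2x⁴ − 9x³. Remainder: −12x³ − 58x² − 22x − 14.
Step 3: lead(−12x³ − 58x² − 22x − 14) ÷ lead(D) = −12x³ ÷ 2x = −6x². Subtract (−6x²)·D = −12x³ − 54x². Remainder: −4x² − 22x − 14.
Step 4: lead(−4x² − 22x − 14) ÷ lead(D) = −4x² ÷ 2x = −2x. Subtract (−2x)·D = −4x² − 18x. Remainder: −4x − 14.
Step 5: lead(−4x − 14) ÷ lead(D) = −4x ÷ 2x = −2. Subtract (−2)·D = −4x − 18. Remainder: 4.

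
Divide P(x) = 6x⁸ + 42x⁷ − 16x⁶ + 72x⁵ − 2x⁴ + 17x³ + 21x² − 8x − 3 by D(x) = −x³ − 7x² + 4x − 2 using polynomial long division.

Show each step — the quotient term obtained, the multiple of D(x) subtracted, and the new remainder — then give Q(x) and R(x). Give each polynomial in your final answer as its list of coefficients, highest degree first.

Step 1: lead(6x⁸ + 42x⁷ − 16x⁶ + 72x⁵ − 2x⁴ + 17x³ + 21x² − 8x − 3) ÷ lead(D) = 6x⁸ ÷ −x³ = −6x⁵. Subtract (−6x⁵)·D = 6x⁸ + 42x⁷ − 24x⁶ + 12x⁵. Remainder: 8x⁶ + 60x⁵ − 2x⁴ + 17x³ + 21x² − 8x − 3.
Step 2: lead(8x⁶ + 60x⁵ − 2x⁴ + 17x³ + 21x² − 8x − 3) ÷ lead(D) = 8x⁶ ÷ −x³ = −8x³. Subtract (−8x³)·D = 8x⁶ + 56x⁵ − 32x⁴ + 16x³. Remainder: 4x⁵ + 30x⁴ + x³ + 21x² − 8x − 3.
Step 3: lead(4x⁵ + 30x⁴ + x³ + 21x² − 8x − 3) ÷ lead(D) = 4x⁵ ÷ −x³ = −4x². Subtract (−4x²)·D = 4x⁵ + 28x⁴ − 16x³ + 8x². Remainder: 2x⁴ + 17x³ + 13x² − 8x − 3.
Step 4: lead(2x⁴ + 17x³ + 13x² − 8x − 3) ÷ lead(D) = 2x⁴ ÷ −x³ = −2x. Subtract (−2x)·D = 2x⁴ + 14x³ − 8x² + 4x. Remainder: 3x³ + 21x² − 12x − 3.
Step 5: lead(3x³ + 21x² − 12x − 3) ÷ lead(D) = 3x³ ÷ −x³ = −3. Subtract (−3)·D = 3x³ + 21x² − 12x + 6. Remainder: −9.

Q = [-6, 0, -8, -4, -2, -3]; R = [-9]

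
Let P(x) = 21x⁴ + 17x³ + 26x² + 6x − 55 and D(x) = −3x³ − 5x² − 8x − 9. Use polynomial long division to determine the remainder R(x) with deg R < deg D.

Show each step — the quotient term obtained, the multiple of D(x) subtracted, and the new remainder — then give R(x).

Step 1: lead(21x⁴ + 17x³ + 26x² + 6x − 55) ÷ lead(D) = 21x⁴ ÷ −3x³ = −7x. Subtract (−7x)·D = 21x⁴ + 35x³ + 56x² + 63x. Remainder: −18x³ − 30x² − 57x − 55.
Step 2: lead(−18x³ − 30x² − 57x − 55) ÷ lead(D) = −18x³ ÷ −3x³ = 6. Subtract (6)·D = −18x³ − 30x² − 48x − 54. Remainder: −9x − 1.

R(x) = −9x − 1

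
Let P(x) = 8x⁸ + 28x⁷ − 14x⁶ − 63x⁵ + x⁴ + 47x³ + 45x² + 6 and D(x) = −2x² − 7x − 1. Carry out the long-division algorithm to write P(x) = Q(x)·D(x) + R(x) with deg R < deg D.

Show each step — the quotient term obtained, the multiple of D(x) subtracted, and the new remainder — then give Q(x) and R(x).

Q(x) = −4x⁶ + 9x⁴ − 5x² − 6x + 1; R(x) = x + 7

Step 1: lead(8x⁸ + 28x⁷ − 14x⁶ − 63x⁵ + x⁴ + 47x³ + 45x² + 6) ÷ lead(D) = 8x⁸ ÷ −2x² = −4x⁶. Subtract (−4x⁶)·D = 8x⁸ + 28x⁷ + 4x⁶. Remainder: −18x⁶ − 63x⁵ + x⁴ + 47x³ + 45x² + 6.
Step 2: lead(−18x⁶ − 63x⁵ + x⁴ + 47x³ + 45x² + 6) ÷ lead(D) = −18x⁶ ÷ −2x² = 9x⁴. Subtract (9x⁴)·D = −18x⁶ − 63x⁵ − 9x⁴. Remainder: 10x⁴ + 47x³ + 45x² + 6.
Step 3: lead(10x⁴ + 47x³ + 45x² + 6) ÷ lead(D) = 10x⁴ ÷ −2x² = −5x². Subtract (−5x²)·D = 10x⁴ + 35x³ + 5x². Remainder: 12x³ + 40x² + 6.
Step 4: lead(12x³ + 40x² + 6) ÷ lead(D) = 12x³ ÷ −2x² = −6x. Subtract (−6x)·D = 12x³ + 42x² + 6x. Remainder: −2x² − 6x + 6.
Step 5: lead(−2x² − 6x + 6) ÷ lead(D) = −2x² ÷ −2x² = 1. Subtract (1)·D = −2x² − 7x − 1. Remainder: x + 7.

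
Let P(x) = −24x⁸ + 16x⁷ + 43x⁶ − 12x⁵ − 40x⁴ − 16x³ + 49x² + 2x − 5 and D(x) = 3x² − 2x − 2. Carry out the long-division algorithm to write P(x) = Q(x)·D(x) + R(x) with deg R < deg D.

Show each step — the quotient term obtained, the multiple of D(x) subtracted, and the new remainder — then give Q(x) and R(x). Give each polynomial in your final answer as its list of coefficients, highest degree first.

Q = [-8, 0, 9, 2, -6, -8, 7]; R = [9]

Step 1: lead(−24x⁸ + 16x⁷ + 43x⁶ − 12x⁵ − 40x⁴ − 16x³ + 49x² + 2x − 5) ÷ lead(D) = −24x⁸ ÷ 3x² = −8x⁶. Subtract (−8x⁶)·D = −24x⁸ + 16x⁷ + 16x⁶. Remainder: 27x⁶ − 12x⁵ − 40x⁴ − 16x³ + 49x² + 2x − 5.
Step 2: lead(27x⁶ − 12x⁵ − 40x⁴ − 16x³ + 49x² + 2x − 5) ÷ lead(D) = 27x⁶ ÷ 3x² = 9x⁴. Subtract (9x⁴)·D = 27x⁶ − 18x⁵ − 18x⁴. Remainder: 6x⁵ − 22x⁴ − 16x³ + 49x² + 2x − 5.
Step 3: lead(6x⁵ − 22x⁴ − 16x³ + 49x² + 2x − 5) ÷ lead(D) = 6x⁵ ÷ 3x² = 2x³. Subtract (2x³)·D = 6x⁵ − 4x⁴ − 4x³. Remainder: −18x⁴ − 12x³ + 49x² + 2x − 5.
Step 4: lead(−18x⁴ − 12x³ + 49x² + 2x − 5) ÷ lead(D) = −18x⁴ ÷ 3x² = −6x². Subtract (−6x²)·D = −18x⁴ + 12x³ + 12x². Remainder: −24x³ + 37x² + 2x − 5.
Step 5: lead(−24x³ + 37x² + 2x − 5) ÷ lead(D) = −24x³ ÷ 3x² = −8x. Subtract (−8x)·D = −24x³ + 16x² + 16x. Remainder: 21x² − 14x − 5.
Step 6: lead(21x² − 14x − 5) ÷ lead(D) = 21x² ÷ 3x² = 7. Subtract (7)·D = 21x² − 14x − 14. Remainder: 9.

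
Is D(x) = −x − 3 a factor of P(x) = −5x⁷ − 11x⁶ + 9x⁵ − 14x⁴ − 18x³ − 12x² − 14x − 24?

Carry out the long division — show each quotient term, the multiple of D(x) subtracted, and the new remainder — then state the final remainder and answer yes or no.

R(x) = −9, so D(x) is not a factor of P(x). no

Step 1: lead(−5x⁷ − 11x⁶ + 9x⁵ − 14x⁴ − 18x³ − 12x² − 14x − 24) ÷ lead(D) = −5x⁷ ÷ −x = 5x⁶. Subtract (5x⁶)·D = −5x⁷ − 15x⁶. Remainder: 4x⁶ + 9x⁵ − 14x⁴ − 18x³ − 12x² − 14x − 24.
Step 2: lead(4x⁶ + 9x⁵ − 14x⁴ − 18x³ − 12x² − 14x − 24) ÷ lead(D) = 4x⁶ ÷ −x = −4x⁵. Subtract (−4x⁵)·D = 4x⁶ + 12x⁵. Remainder: −3x⁵ − 14x⁴ − 18x³ − 12x² − 14x − 24.
Step 3: lead(−3x⁵ − 14x⁴ − 18x³ − 12x² − 14x − 24) ÷ lead(D) = −3x⁵ ÷ −x = 3x⁴. Subtract (3x⁴)·D = −3x⁵ − 9x⁴. Remainder: −5x⁴ − 18x³ − 12x² − 14x − 24.
Step 4: lead(−5x⁴ − 18x³ − 12x² − 14x − 24) ÷ lead(D) = −5x⁴ ÷ −x = 5x³. Subtract (5x³)·D = −5x⁴ − 15x³. Remainder: −3x³ − 12x² − 14x − 24.
Step 5: lead(−3x³ − 12x² − 14x − 24) ÷ lead(D) = −3x³ ÷ −x = 3x². Subtract (3x²)·D = −3x³ − 9x². Remainder: −3x² − 14x − 24.
Step 6: lead(−3x² − 14x − 24) ÷ lead(D) = −3x² ÷ −x = 3x. Subtract (3x)·D = −3x² − 9x. Remainder: −5x − 24.
Step 7: lead(−5x − 24) ÷ lead(D) = −5x ÷ −x = 5. Subtract (5)·D = −5x − 15. Remainder: −9.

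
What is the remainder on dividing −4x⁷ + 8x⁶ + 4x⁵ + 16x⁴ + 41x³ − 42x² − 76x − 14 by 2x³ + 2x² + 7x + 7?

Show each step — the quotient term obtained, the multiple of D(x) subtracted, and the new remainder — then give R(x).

R(x) = 4x² + x

Step 1: lead(−4x⁷ + 8x⁶ + 4x⁵ + 16x⁴ + 41x³ − 42x² − 76x − 14) ÷ lead(D) = −4x⁷ ÷ 2x³ = −2x⁴. Subtract (−2x⁴)·D = −4x⁷ − 4x⁶ − 14x⁵ − 14x⁴. Remainder: 12x⁶ + 18x⁵ + 30x⁴ + 41x³ − 42x² − 76x − 14.
Step 2: lead(12x⁶ + 18x⁵ + 30x⁴ + 41x³ − 42x² − 76x − 14) ÷ lead(D) = 12x⁶ ÷ 2x³ = 6x³. Subtract (6x³)·D = 12x⁶ + 12x⁵ + 42x⁴ + 42x³. Remainder: 6x⁵ − 12x⁴ − x³ − 42x² − 76x − 14.
Step 3: lead(6x⁵ − 12x⁴ − x³ − 42x² − 76x − 14) ÷ lead(D) = 6x⁵ ÷ 2x³ = 3x². Subtract (3x²)·D = 6x⁵ + 6x⁴ + 21x³ + 21x². Remainder: −18x⁴ − 22x³ − 63x² − 76x − 14.
Step 4: lead(−18x⁴ − 22x³ − 63x² − 76x − 14) ÷ lead(D) = −18x⁴ ÷ 2x³ = −9x. Subtract (−9x)·D = −18x⁴ − 18x³ − 63x² − 63x. Remainder: −4x³ − 13x − 14.
Step 5: lead(−4x³ − 13x − 14) ÷ lead(D) = −4x³ ÷ 2x³ = −2. Subtract (−2)·D = −4x³ − 4x² − 14x − 14. Remainder: 4x² + x.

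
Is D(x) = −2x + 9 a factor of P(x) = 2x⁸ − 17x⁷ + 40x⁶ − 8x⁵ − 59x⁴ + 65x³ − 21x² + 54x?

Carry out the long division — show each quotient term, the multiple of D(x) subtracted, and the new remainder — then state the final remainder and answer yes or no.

Step 1: lead(2x⁸ − 17x⁷ + 40x⁶ − 8x⁵ − 59x⁴ + 65x³ − 21x² + 54x) ÷ lead(D) = 2x⁸ ÷ −2x = −x⁷. Subtract (−x⁷)·D = 2x⁸ − 9x⁷. Remainder: −8x⁷ + 40x⁶ − 8x⁵ − 59x⁴ + 65x³ − 21x² + 54x.
Step 2: lead(−8x⁷ + 40x⁶ − 8x⁵ − 59x⁴ + 65x³ − 21x² + 54x) ÷ lead(D) = −8x⁷ ÷ −2x = 4x⁶. Subtract (4x⁶)·D = −8x⁷ + 36x⁶. Remainder: 4x⁶ − 8x⁵ − 59x⁴ + 65x³ − 21x² + 54x.
Step 3: lead(4x⁶ − 8x⁵ − 59x⁴ + 65x³ − 21x² + 54x) ÷ lead(D) = 4x⁶ ÷ −2x = −2x⁵. Subtract (−2x⁵)·D = 4x⁶ − 18x⁵. Remainder: 10x⁵ − 59x⁴ + 65x³ − 21x² + 54x.
Step 4: lead(10x⁵ − 59x⁴ + 65x³ − 21x² + 54x) ÷ lead(D) = 10x⁵ ÷ −2x = −5x⁴. Subtract (−5x⁴)·D = 10x⁵ − 45x⁴. Remainder: −14x⁴ + 65x³ − 21x² + 54x.
Step 5: lead(−14x⁴ + 65x³ − 21x² + 54x) ÷ lead(D) = −14x⁴ ÷ −2x = 7x³. Subtract (7x³)·D = −14x⁴ + 63x³. Remainder: 2x³ − 21x² + 54x.
Step 6: lead(2x³ − 21x² + 54x) ÷ lead(D) = 2x³ ÷ −2x = −x². Subtract (−x²)·D = 2x³ − 9x². Remainder: −12x² + 54x.
Step 7: lead(−12x² + 54x) ÷ lead(D) = −12x² ÷ −2x = 6x. Subtract (6x)·D = −12x² + 54x. Remainder: 0.

R(x) = 0, so D(x) is a factor of P(x). yes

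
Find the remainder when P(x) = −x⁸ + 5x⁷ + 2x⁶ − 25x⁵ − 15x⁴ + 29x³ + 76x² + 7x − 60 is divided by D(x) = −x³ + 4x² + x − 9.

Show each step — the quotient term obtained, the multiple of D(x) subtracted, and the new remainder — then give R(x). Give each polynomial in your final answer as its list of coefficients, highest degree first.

R = [4, -9, 3]

Step 1: lead(−x⁸ + 5x⁷ + 2x⁶ − 25x⁵ − 15x⁴ + 29x³ + 76x² + 7x − 60) ÷ lead(D) = −x⁸ ÷ −x³ = x⁵. Subtract (x⁵)·D = −x⁸ + 4x⁷ + x⁶ − 9x⁵. Remainder: x⁷ + x⁶ − 16x⁵ − 15x⁴ + 29x³ + 76x² + 7x − 60.
Step 2: lead(x⁷ + x⁶ − 16x⁵ − 15x⁴ + 29x³ + 76x² + 7x − 60) ÷ lead(D) = x⁷ ÷ −x³ = −x⁴. Subtract (−x⁴)·D = x⁷ − 4x⁶ − x⁵ + 9x⁴. Remainder: 5x⁶ − 15x⁵ − 24x⁴ + 29x³ + 76x² + 7x − 60.
Step 3: lead(5x⁶ − 15x⁵ − 24x⁴ + 29x³ + 76x² + 7x − 60) ÷ lead(D) = 5x⁶ ÷ −x³ = −5x³. Subtract (−5x³)·D = 5x⁶ − 20x⁵ − 5x⁴ + 45x³. Remainder: 5x⁵ − 19x⁴ − 16x³ + 76x² + 7x − 60.
Step 4: lead(5x⁵ − 19x⁴ − 16x³ + 76x² + 7x − 60) ÷ lead(D) = 5x⁵ ÷ −x³ = −5x². Subtract (−5x²)·D = 5x⁵ − 20x⁴ − 5x³ + 45x². Remainder: x⁴ − 11x³ + 31x² + 7x − 60.
Step 5: lead(x⁴ − 11x³ + 31x² + 7x − 60) ÷ lead(D) = x⁴ ÷ −x³ = −x. Subtract (−x)·D = x⁴ − 4x³ − x² + 9x. Remainder: −7x³ + 32x² − 2x − 60.
Step 6: lead(−7x³ + 32x² − 2x − 60) ÷ lead(D) = −7x³ ÷ −x³ = 7. Subtract (7)·D = −7x³ + 28x² + 7x − 63. Remainder: 4x² − 9x + 3.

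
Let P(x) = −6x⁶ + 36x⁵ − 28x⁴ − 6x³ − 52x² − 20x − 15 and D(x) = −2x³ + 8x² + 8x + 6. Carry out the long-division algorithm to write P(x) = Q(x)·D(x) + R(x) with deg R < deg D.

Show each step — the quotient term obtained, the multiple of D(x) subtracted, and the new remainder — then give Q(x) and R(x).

Q(x) = 3x³ − 6x² + 2x − 4; R(x) = 9

Step 1: lead(−6x⁶ + 36x⁵ − 28x⁴ − 6x³ − 52x² − 20x − 15) ÷ lead(D) = −6x⁶ ÷ −2x³ = 3x³. Subtract (3x³)·D = −6x⁶ + 24x⁵ + 24x⁴ + 18x³. Remainder: 12x⁵ − 52x⁴ − 24x³ − 52x² − 20x − 15.
Step 2: lead(12x⁵ − 52x⁴ − 24x³ − 52x² − 20x − 15) ÷ lead(D) = 12x⁵ ÷ −2x³ = −6x². Subtract (−6x²)·D = 12x⁵ − 48x⁴ − 48x³ − 36x². Remainder: −4x⁴ + 24x³ − 16x² − 20x − 15.
Step 3: lead(−4x⁴ + 24x³ − 16x² − 20x − 15) ÷ lead(D) = −4x⁴ ÷ −2x³ = 2x. Subtract (2x)·D = −4x⁴ + 16x³ + 16x² + 12x. Remainder: 8x³ − 32x² − 32x − 15.
Step 4: lead(8x³ − 32x² − 32x − 15) ÷ lead(D) = 8x³ ÷ −2x³ = −4. Subtract (−4)·D = 8x³ − 32x² − 32x − 24. Remainder: 9.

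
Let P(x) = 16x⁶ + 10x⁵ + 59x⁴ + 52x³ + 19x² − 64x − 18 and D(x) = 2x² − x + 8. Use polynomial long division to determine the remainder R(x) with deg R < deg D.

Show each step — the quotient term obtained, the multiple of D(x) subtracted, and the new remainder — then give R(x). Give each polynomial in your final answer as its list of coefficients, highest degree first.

Step 1: lead(16x⁶ + 10x⁵ + 59x⁴ + 52x³ + 19x² − 64x − 18) ÷ lead(D) = 16x⁶ ÷ 2x² = 8x⁴. Subtract (8x⁴)·D = 16x⁶ − 8x⁵ + 64x⁴. Remainder: 18x⁵ − 5x⁴ + 52x³ + 19x² − 64x − 18.
Step 2: lead(18x⁵ − 5x⁴ + 52x³ + 19x² − 64x − 18) ÷ lead(D) = 18x⁵ ÷ 2x² = 9x³. Subtract (9x³)·D = 18x⁵ − 9x⁴ + 72x³. Remainder: 4x⁴ − 20x³ + 19x² − 64x − 18.
Step 3: lead(4x⁴ − 20x³ + 19x² − 64x − 18) ÷ lead(D) = 4x⁴ ÷ 2x² = 2x². Subtract (2x²)·D = 4x⁴ − 2x³ + 16x². Remainder: −18x³ + 3x² − 64x − 18.
Step 4: lead(−18x³ + 3x² − 64x − 18) ÷ lead(D) = −18x³ ÷ 2x² = −9x. Subtract (−9x)·D = −18x³ + 9x² − 72x. Remainder: −6x² + 8x − 18.
Step 5: lead(−6x² + 8x − 18) ÷ lead(D) = −6x² ÷ 2x² = −3. Subtract (−3)·D = −6x² + 3x − 24. Remainder: 5x + 6.

R = [5, 6]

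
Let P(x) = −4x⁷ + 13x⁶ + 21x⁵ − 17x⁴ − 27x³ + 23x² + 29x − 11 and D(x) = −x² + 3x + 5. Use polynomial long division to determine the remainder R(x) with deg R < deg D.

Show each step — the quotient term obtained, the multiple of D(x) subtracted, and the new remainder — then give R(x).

R(x) = −1

Step 1: lead(−4x⁷ + 13x⁶ + 21x⁵ − 17x⁴ − 27x³ + 23x² + 29x − 11) ÷ lead(D) = −4x⁷ ÷ −x² = 4x⁵. Subtract (4x⁵)·D = −4x⁷ + 12x⁶ + 20x⁵. Remainder: x⁶ + x⁵ − 17x⁴ − 27x³ + 23x² + 29x − 11.
Step 2: lead(x⁶ + x⁵ − 17x⁴ − 27x³ + 23x² + 29x − 11) ÷ lead(D) = x⁶ ÷ −x² = −x⁴. Subtract (−x⁴)·D = x⁶ − 3x⁵ − 5x⁴. Remainder: 4x⁵ − 12x⁴ − 27x³ + 23x² + 29x − 11.
Step 3: lead(4x⁵ − 12x⁴ − 27x³ + 23x² + 29x − 11) ÷ lead(D) = 4x⁵ ÷ −x² = −4x³. Subtract (−4x³)·D = 4x⁵ − 12x⁴ − 20x³. Remainder: −7x³ + 23x² + 29x − 11.
Step 4: lead(−7x³ + 23x² + 29x − 11) ÷ lead(D) = −7x³ ÷ −x² = 7x. Subtract (7x)·D = −7x³ + 21x² + 35x. Remainder: 2x² − 6x − 11.
Step 5: lead(2x² − 6x − 11) ÷ lead(D) = 2x² ÷ −x² = −2. Subtract (−2)·D = 2x² − 6x − 10. Remainder: −1.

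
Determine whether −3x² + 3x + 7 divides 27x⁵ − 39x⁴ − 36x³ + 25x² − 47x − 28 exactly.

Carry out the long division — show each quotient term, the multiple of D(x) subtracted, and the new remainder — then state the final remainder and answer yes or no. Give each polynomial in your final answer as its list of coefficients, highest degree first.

Step 1: lead(27x⁵ − 39x⁴ − 36x³ + 25x² − 47x − 28) ÷ lead(D) = 27x⁵ ÷ −3x² = −9x³. Subtract (−9x³)·D = 27x⁵ − 27x⁴ − 63x³. Remainder: −12x⁴ + 27x³ + 25x² − 47x − 28.
Step 2: lead(−12x⁴ + 27x³ + 25x² − 47x − 28) ÷ lead(D) = −12x⁴ ÷ −3x² = 4x². Subtract (4x²)·D = −12x⁴ + 12x³ + 28x². Remainder: 15x³ − 3x² − 47x − 28.
Step 3: lead(15x³ − 3x² − 47x − 28) ÷ lead(D) = 15x³ ÷ −3x² = −5x. Subtract (−5x)·D = 15x³ − 15x² − 35x. Remainder: 12x² − 12x − 28.
Step 4: lead(12x² − 12x − 28) ÷ lead(D) = 12x² ÷ −3x² = −4. Subtract (−4)·D = 12x² − 12x − 28. Remainder: 0.

R = [0], so D(x) is a factor of P(x). yes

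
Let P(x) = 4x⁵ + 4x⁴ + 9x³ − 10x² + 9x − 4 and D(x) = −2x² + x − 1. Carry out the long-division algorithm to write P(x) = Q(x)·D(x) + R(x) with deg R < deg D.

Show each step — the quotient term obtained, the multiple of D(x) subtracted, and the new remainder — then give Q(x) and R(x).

Q(x) = −2x³ − 3x² − 5x + 4; R(x) = 0

Step 1: lead(4x⁵ + 4x⁴ + 9x³ − 10x² + 9x − 4) ÷ lead(D) = 4x⁵ ÷ −2x² = −2x³. Subtract (−2x³)·D = 4x⁵ − 2x⁴ + 2x³. Remainder: 6x⁴ + 7x³ − 10x² + 9x − 4.
Step 2: lead(6x⁴ + 7x³ − 10x² + 9x − 4) ÷ lead(D) = 6x⁴ ÷ −2x² = −3x². Subtract (−3x²)·D = 6x⁴ − 3x³ + 3x². Remainder: 10x³ − 13x² + 9x − 4.
Step 3: lead(10x³ − 13x² + 9x − 4) ÷ lead(D) = 10x³ ÷ −2x² = −5x. Subtract (−5x)·D = 10x³ − 5x² + 5x. Remainder: −8x² + 4x − 4.
Step 4: lead(−8x² + 4x − 4) ÷ lead(D) = −8x² ÷ −2x² = 4. Subtract (4)·D = −8x² + 4x − 4. Remainder: 0.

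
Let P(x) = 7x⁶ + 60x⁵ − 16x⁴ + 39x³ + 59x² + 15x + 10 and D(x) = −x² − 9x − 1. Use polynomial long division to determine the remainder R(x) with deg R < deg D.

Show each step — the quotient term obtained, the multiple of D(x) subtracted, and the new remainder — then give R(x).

R(x) = 9

Step 1: lead(7x⁶ + 60x⁵ − 16x⁴ + 39x³ + 59x² + 15x + 10) ÷ lead(D) = 7x⁶ ÷ −x² = −7x⁴. Subtract (−7x⁴)·D = 7x⁶ + 63x⁵ + 7x⁴. Remainder: −3x⁵ − 23x⁴ + 39x³ + 59x² + 15x + 10.
Step 2: lead(−3x⁵ − 23x⁴ + 39x³ + 59x² + 15x + 10) ÷ lead(D) = −3x⁵ ÷ −x² = 3x³. Subtract (3x³)·D = −3x⁵ − 27x⁴ − 3x³. Remainder: 4x⁴ + 42x³ + 59x² + 15x + 10.
Step 3: lead(4x⁴ + 42x³ + 59x² + 15x + 10) ÷ lead(D) = 4x⁴ ÷ −x² = −4x². Subtract (−4x²)·D = 4x⁴ + 36x³ + 4x². Remainder: 6x³ + 55x² + 15x + 10.
Step 4: lead(6x³ + 55x² + 15x + 10) ÷ lead(D) = 6x³ ÷ −x² = −6x. Subtract (−6x)·D = 6x³ + 54x² + 6x. Remainder: x² + 9x + 10.
Step 5: lead(x² + 9x + 10) ÷ lead(D) = x² ÷ −x² = −1. Subtract (−1)·D = x² + 9x + 1. Remainder: 9.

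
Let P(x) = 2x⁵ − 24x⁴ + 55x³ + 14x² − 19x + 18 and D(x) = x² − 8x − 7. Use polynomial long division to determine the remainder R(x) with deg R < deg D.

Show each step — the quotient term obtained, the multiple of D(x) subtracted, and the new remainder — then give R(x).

Step 1: lead(2x⁵ − 24x⁴ + 55x³ + 14x² − 19x + 18) ÷ lead(D) = 2x⁵ ÷ x² = 2x³. Subtract (2x³)·D = 2x⁵ − 16x⁴ − 14x³. Remainder: −8x⁴ + 69x³ + 14x² − 19x + 18.
Step 2: lead(−8x⁴ + 69x³ + 14x² − 19x + 18) ÷ lead(D) = −8x⁴ ÷ x² = −8x². Subtract (−8x²)·D = −8x⁴ + 64x³ + 56x². Remainder: 5x³ − 42x² − 19x + 18.
Step 3: lead(5x³ − 42x² − 19x + 18) ÷ lead(D) = 5x³ ÷ x² = 5x. Subtract (5x)·D = 5x³ − 40x² − 35x. Remainder: −2x² + 16x + 18.
Step 4: lead(−2x² + 16x + 18) ÷ lead(D) = −2x² ÷ x² = −2. Subtract (−2)·D = −2x² + 16x + 14. Remainder: 4.

R(x) = 4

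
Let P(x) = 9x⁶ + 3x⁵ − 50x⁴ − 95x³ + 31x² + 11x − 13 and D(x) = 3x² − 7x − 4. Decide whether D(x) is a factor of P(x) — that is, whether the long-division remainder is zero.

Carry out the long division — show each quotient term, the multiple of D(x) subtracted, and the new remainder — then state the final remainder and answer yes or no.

Step 1: lead(9x⁶ + 3x⁵ − 50x⁴ − 95x³ + 31x² + 11x − 13) ÷ lead(D) = 9x⁶ ÷ 3x² = 3x⁴. Subtract (3x⁴)·D = 9x⁶ − 21x⁵ − 12x⁴. Remainder: 24x⁵ − 38x⁴ − 95x³ + 31x² + 11x − 13.
Step 2: lead(24x⁵ − 38x⁴ − 95x³ + 31x² + 11x − 13) ÷ lead(D) = 24x⁵ ÷ 3x² = 8x³. Subtract (8x³)·D = 24x⁵ − 56x⁴ − 32x³. Remainder: 18x⁴ − 63x³ + 31x² + 11x − 13.
Step 3: lead(18x⁴ − 63x³ + 31x² + 11x − 13) ÷ lead(D) = 18x⁴ ÷ 3x² = 6x². Subtract (6x²)·D = 18x⁴ − 42x³ − 24x². Remainder: −21x³ + 55x² + 11x − 13.
Step 4: lead(−21x³ + 55x² + 11x − 13) ÷ lead(D) = −21x³ ÷ 3x² = −7x. Subtract (−7x)·D = −21x³ + 49x² + 28x. Remainder: 6x² − 17x − 13.
Step 5: lead(6x² − 17x − 13) ÷ lead(D) = 6x² ÷ 3x² = 2. Subtract (2)·D = 6x² − 14x − 8. Remainder: −3x − 5.

R(x) = −3x − 5, so D(x) is not a factor of P(x). no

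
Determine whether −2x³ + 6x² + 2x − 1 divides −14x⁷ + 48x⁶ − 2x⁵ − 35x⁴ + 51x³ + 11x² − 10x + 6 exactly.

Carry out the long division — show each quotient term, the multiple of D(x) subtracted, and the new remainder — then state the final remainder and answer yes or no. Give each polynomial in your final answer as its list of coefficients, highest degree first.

R = [5], so D(x) is not a factor of P(x). no

Step 1: lead(−14x⁷ + 48x⁶ − 2x⁵ − 35x⁴ + 51x³ + 11x² − 10x + 6) ÷ lead(D) = −14x⁷ ÷ −2x³ = 7x⁴. Subtract (7x⁴)·D = −14x⁷ + 42x⁶ + 14x⁵ − 7x⁴. Remainder: 6x⁶ − 16x⁵ − 28x⁴ + 51x³ + 11x² − 10x + 6.
Step 2: lead(6x⁶ − 16x⁵ − 28x⁴ + 51x³ + 11x² − 10x + 6) ÷ lead(D) = 6x⁶ ÷ −2x³ = −3x³. Subtract (−3x³)·D = 6x⁶ − 18x⁵ − 6x⁴ + 3x³. Remainder: 2x⁵ − 22x⁴ + 48x³ + 11x² − 10x + 6.
Step 3: lead(2x⁵ − 22x⁴ + 48x³ + 11x² − 10x + 6) ÷ lead(D) = 2x⁵ ÷ −2x³ = −x². Subtract (−x²)·D = 2x⁵ − 6x⁴ − 2x³ + x². Remainder: −16x⁴ + 50x³ + 10x² − 10x + 6.
Step 4: lead(−16x⁴ + 50x³ + 10x² − 10x + 6) ÷ lead(D) = −16x⁴ ÷ −2x³ = 8x. Subtract (8x)·D = −16x⁴ + 48x³ + 16x² − 8x. Remainder: 2x³ − 6x² − 2x + 6.
Step 5: lead(2x³ − 6x² − 2x + 6) ÷ lead(D) = 2x³ ÷ −2x³ = −1. Subtract (−1)·D = 2x³ − 6x² − 2x + 1. Remainder: 5.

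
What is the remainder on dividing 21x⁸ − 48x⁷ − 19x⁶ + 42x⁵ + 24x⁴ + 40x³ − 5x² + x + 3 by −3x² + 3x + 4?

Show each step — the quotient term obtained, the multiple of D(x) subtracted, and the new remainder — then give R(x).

Step 1: lead(21x⁸ − 48x⁷ − 19x⁶ + 42x⁵ + 24x⁴ + 40x³ − 5x² + x + 3) ÷ lead(D) = 21x⁸ ÷ −3x² = −7x⁶. Subtract (−7x⁶)·D = 21x⁸ − 21x⁷ − 28x⁶. Remainder: −27x⁷ + 9x⁶ + 42x⁵ + 24x⁴ + 40x³ − 5x² + x + 3.
Step 2: lead(−27x⁷ + 9x⁶ + 42x⁵ + 24x⁴ + 40x³ − 5x² + x + 3) ÷ lead(D) = −27x⁷ ÷ −3x² = 9x⁵. Subtract (9x⁵)·D = −27x⁷ + 27x⁶ + 36x⁵. Remainder: −18x⁶ + 6x⁵ + 24x⁴ + 40x³ − 5x² + x + 3.
Step 3: lead(−18x⁶ + 6x⁵ + 24x⁴ + 40x³ − 5x² + x + 3) ÷ lead(D) = −18x⁶ ÷ −3x² = 6x⁴. Subtract (6x⁴)·D = −18x⁶ + 18x⁵ + 24x⁴. Remainder: −12x⁵ + 40x³ − 5x² + x + 3.
Step 4: lead(−12x⁵ + 40x³ − 5x² + x + 3) ÷ lead(D) = −12x⁵ ÷ −3x² = 4x³. Subtract (4x³)·D = −12x⁵ + 12x⁴ + 16x³. Remainder: −12x⁴ + 24x³ − 5x² + x + 3.
Step 5: lead(−12x⁴ + 24x³ − 5x² + x + 3) ÷ lead(D) = −12x⁴ ÷ −3x² = 4x². Subtract (4x²)·D = −12x⁴ + 12x³ + 16x². Remainder: 12x³ − 21x² + x + 3.
Step 6: lead(12x³ − 21x² + x + 3) ÷ lead(D) = 12x³ ÷ −3x² = −4x. Subtract (−4x)·D = 12x³ − 12x² − 16x. Remainder: −9x² + 17x + 3.
Step 7: lead(−9x² + 17x + 3) ÷ lead(D) = −9x² ÷ −3x² = 3. Subtract (3)·D = −9x² + 9x + 12. Remainder: 8x − 9.

R(x) = 8x − 9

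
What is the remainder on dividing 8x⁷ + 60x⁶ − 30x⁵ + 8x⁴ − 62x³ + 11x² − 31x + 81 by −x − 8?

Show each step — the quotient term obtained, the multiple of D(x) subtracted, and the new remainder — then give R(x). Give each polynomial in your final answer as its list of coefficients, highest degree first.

Step 1: lead(8x⁷ + 60x⁶ − 30x⁵ + 8x⁴ − 62x³ + 11x² − 31x + 81) ÷ lead(D) = 8x⁷ ÷ −x = −8x⁶. Subtract (−8x⁶)·D = 8x⁷ + 64x⁶. Remainder: −4x⁶ − 30x⁵ + 8x⁴ − 62x³ + 11x² − 31x + 81.
Step 2: lead(−4x⁶ − 30x⁵ + 8x⁴ − 62x³ + 11x² − 31x + 81) ÷ lead(D) = −4x⁶ ÷ −x = 4x⁵. Subtract (4x⁵)·D = −4x⁶ − 32x⁵. Remainder: 2x⁵ + 8x⁴ − 62x³ + 11x² − 31x + 81.
Step 3: lead(2x⁵ + 8x⁴ − 62x³ + 11x² − 31x + 81) ÷ lead(D) = 2x⁵ ÷ −x = −2x⁴. Subtract (−2x⁴)·D = 2x⁵ + 16x⁴. Remainder: −8x⁴ − 62x³ + 11x² − 31x + 81.
Step 4: lead(−8x⁴ − 62x³ + 11x² − 31x + 81) ÷ lead(D) = −8x⁴ ÷ −x = 8x³. Subtract (8x³)·D = −8x⁴ − 64x³. Remainder: 2x³ + 11x² − 31x + 81.
Step 5: lead(2x³ + 11x² − 31x + 81) ÷ lead(D) = 2x³ ÷ −x = −2x². Subtract (−2x²)·D = 2x³ + 16x². Remainder: −5x² − 31x + 81.
Step 6: lead(−5x² − 31x + 81) ÷ lead(D) = −5x² ÷ −x = 5x. Subtract (5x)·D = −5x² − 40x. Remainder: 9x + 81.
Step 7: lead(9x + 81) ÷ lead(D) = 9x ÷ −x = −9. Subtract (−9)·D = 9x + 72. Remainder: 9.

R = [9]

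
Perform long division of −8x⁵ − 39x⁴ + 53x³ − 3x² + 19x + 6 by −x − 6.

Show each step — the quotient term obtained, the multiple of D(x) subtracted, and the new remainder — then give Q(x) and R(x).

Step 1: lead(−8x⁵ − 39x⁴ + 53x³ − 3x² + 19x + 6) ÷ lead(D) = −8x⁵ ÷ −x = 8x⁴. Subtract (8x⁴)·D = −8x⁵ − 48x⁴. Remainder: 9x⁴ + 53x³ − 3x² + 19x + 6.
Step 2: lead(9x⁴ + 53x³ − 3x² + 19x + 6) ÷ lead(D) = 9x⁴ ÷ −x = −9x³. Subtract (−9x³)·D = 9x⁴ + 54x³. Remainder: −x³ − 3x² + 19x + 6.
Step 3: lead(−x³ − 3x² + 19x + 6) ÷ lead(D) = −x³ ÷ −x = x². Subtract (x²)·D = −x³ − 6x². Remainder: 3x² + 19x + 6.
Step 4: lead(3x² + 19x + 6) ÷ lead(D) = 3x² ÷ −x = −3x. Subtract (−3x)·D = 3x² + 18x. Remainder: x + 6.
Step 5: lead(x + 6) ÷ lead(D) = x ÷ −x = −1. Subtract (−1)·D = x + 6. Remainder: 0.

Q(x) = 8x⁴ − 9x³ + x² − 3x − 1; R(x) = 0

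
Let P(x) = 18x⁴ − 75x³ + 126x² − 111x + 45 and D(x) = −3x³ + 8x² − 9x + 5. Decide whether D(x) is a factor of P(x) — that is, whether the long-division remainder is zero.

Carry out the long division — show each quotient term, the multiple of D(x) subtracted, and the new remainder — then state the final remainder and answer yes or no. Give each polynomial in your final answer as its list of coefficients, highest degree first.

Step 1: lead(18x⁴ − 75x³ + 126x² − 111x + 45) ÷ lead(D) = 18x⁴ ÷ −3x³ = −6x. Subtract (−6x)·D = 18x⁴ − 48x³ + 54x² − 30x. Remainder: −27x³ + 72x² − 81x + 45.
Step 2: lead(−27x³ + 72x² − 81x + 45) ÷ lead(D) = −27x³ ÷ −3x³ = 9. Subtract (9)·D = −27x³ + 72x² − 81x + 45. Remainder: 0.

R = [0], so D(x) is a factor of P(x). yes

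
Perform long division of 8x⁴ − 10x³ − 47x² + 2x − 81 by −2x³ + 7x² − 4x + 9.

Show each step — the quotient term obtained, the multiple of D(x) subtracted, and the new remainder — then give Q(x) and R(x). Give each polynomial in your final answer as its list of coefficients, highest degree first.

Step 1: lead(8x⁴ − 10x³ − 47x² + 2x − 81) ÷ lead(D) = 8x⁴ ÷ −2x³ = −4x. Subtract (−4x)·D = 8x⁴ − 28x³ + 16x² − 36x. Remainder: 18x³ − 63x² + 38x − 81.
Step 2: lead(18x³ − 63x² + 38x − 81) ÷ lead(D) = 18x³ ÷ −2x³ = −9. Subtract (−9)·D = 18x³ − 63x² + 36x − 81. Remainder: 2x.

Q = [-4, -9]; R = [2, 0]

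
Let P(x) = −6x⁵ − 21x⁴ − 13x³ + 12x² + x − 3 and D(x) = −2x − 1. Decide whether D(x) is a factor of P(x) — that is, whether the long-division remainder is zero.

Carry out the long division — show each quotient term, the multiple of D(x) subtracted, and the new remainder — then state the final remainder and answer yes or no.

Step 1: lead(−6x⁵ − 21x⁴ − 13x³ + 12x² + x − 3) ÷ lead(D) = −6x⁵ ÷ −2x = 3x⁴. Subtract (3x⁴)·D = −6x⁵ − 3x⁴. Remainder: −18x⁴ − 13x³ + 12x² + x − 3.
Step 2: lead(−18x⁴ − 13x³ + 12x² + x − 3) ÷ lead(D) = −18x⁴ ÷ −2x = 9x³. Subtract (9x³)·D = −18x⁴ − 9x³. Remainder: −4x³ + 12x² + x − 3.
Step 3: lead(−4x³ + 12x² + x − 3) ÷ lead(D) = −4x³ ÷ −2x = 2x². Subtract (2x²)·D = −4x³ − 2x². Remainder: 14x² + x − 3.
Step 4: lead(14x² + x − 3) ÷ lead(D) = 14x² ÷ −2x = −7x. Subtract (−7x)·D = 14x² + 7x. Remainder: −6x − 3.
Step 5: lead(−6x − 3) ÷ lead(D) = −6x ÷ −2x = 3. Subtract (3)·D = −6x − 3. Remainder: 0.

R(x) = 0, so D(x) is a factor of P(x). yes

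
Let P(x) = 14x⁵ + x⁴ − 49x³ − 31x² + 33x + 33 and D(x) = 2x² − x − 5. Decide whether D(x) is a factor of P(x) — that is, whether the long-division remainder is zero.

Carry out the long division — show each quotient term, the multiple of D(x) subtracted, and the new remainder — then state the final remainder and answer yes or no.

R(x) = −7, so D(x) is not a factor of P(x). no

Step 1: lead(14x⁵ + x⁴ − 49x³ − 31x² + 33x + 33) ÷ lead(D) = 14x⁵ ÷ 2x² = 7x³. Subtract (7x³)·D = 14x⁵ − 7x⁴ − 35x³. Remainder: 8x⁴ − 14x³ − 31x² + 33x + 33.
Step 2: lead(8x⁴ − 14x³ − 31x² + 33x + 33) ÷ lead(D) = 8x⁴ ÷ 2x² = 4x². Subtract (4x²)·D = 8x⁴ − 4x³ − 20x². Remainder: −10x³ − 11x² + 33x + 33.
Step 3: lead(−10x³ − 11x² + 33x + 33) ÷ lead(D) = −10x³ ÷ 2x² = −5x. Subtract (−5x)·D = −10x³ + 5x² + 25x. Remainder: −16x² + 8x + 33.
Step 4: lead(−16x² + 8x + 33) ÷ lead(D) = −16x² ÷ 2x² = −8. Subtract (−8)·D = −16x² + 8x + 40. Remainder: −7.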